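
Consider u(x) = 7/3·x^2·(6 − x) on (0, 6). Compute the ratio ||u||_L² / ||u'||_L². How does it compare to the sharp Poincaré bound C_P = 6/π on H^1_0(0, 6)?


||u||_L² / ||u'||_L² = 3*sqrt(14)/7 < C_P = 6/π.

u(x) = 7/3·x^2·(6 − x), so u'(x) = 7*x*(4 - x).
u(x) = 7/3·x^2·(6 − x) vanishes at x = 0 and x = 6, so u ∈ H^1_0(0, 6). Differentiate via the product rule and integrate the resulting polynomials term by term.
  ∫_0^6 u² dx = ∫_0^6 (49*x^6/9 - 196*x^5/3 + 196*x^4) dx. Term by term:
    ∫_0^6 49*x^6/9 dx = 217728;  ∫_0^6 -196*x^5/3 dx = -508032;  ∫_0^6 196*x^4 dx = 1524096/5.
  Sum: 217728 − 508032 + 1524096/5 = 72576/5.
  ∫_0^6 (u')² dx = ∫_0^6 (49*x^4 - 392*x^3 + 784*x^2) dx. Term by term:
    ∫_0^6 49*x^4 dx = 381024/5;  ∫_0^6 -392*x^3 dx = -127008;  ∫_0^6 784*x^2 dx = 56448.
  Sum: 381024/5 − 127008 + 56448 = 28224/5.
∫_0^6 u² dx = 72576/5, so ||u||_L² = 72*sqrt(70)/5.
∫_0^6 (u')² dx = 28224/5, so ||u'||_L² = 168*sqrt(5)/5.
Ratio ||u||_L² / ||u'||_L² = 3*sqrt(14)/7.
Sharp Poincaré constant on H^1_0(0, 6) is C_P = L/π = 6/π, achieved by sin(π/6·x).
A polynomial bump cannot attain the sharp Poincaré constant (only the first sine eigenfunction does), so the ratio is strictly less than C_P, consistent with ||u||_L² ≤ C_P ||u'||_L².


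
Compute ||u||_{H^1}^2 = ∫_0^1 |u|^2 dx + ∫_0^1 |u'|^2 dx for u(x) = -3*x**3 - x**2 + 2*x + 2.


||u||_{H^1}^2 = 391/21

The H^1 norm (squared) on an interval (0, L) is
  ||u||_{H^1}^2 = ∫_0^L u(x)^2 dx + ∫_0^L u'(x)^2 dx.
Compute u'(x) = -9*x**2 - 2*x + 2.
Then u(x)^2 = 9*x**6 + 6*x**5 - 11*x**4 - 16*x**3 + 8*x + 4 and u'(x)^2 = 81*x**4 + 36*x**3 - 32*x**2 - 8*x + 4.
Integrate each monomial from 0 to 1 using ∫_0^1 c·x^n dx = c·1^(n+1)/(n+1):
  ∫_0^1 u(x)^2 dx = ∫_0^1 (9*x^6 + 6*x^5 - 11*x^4 - 16*x^3 + 8*x + 4) dx. Term by term:
    ∫_0^1 9*x^6 dx = 9/7;  ∫_0^1 6*x^5 dx = 1;  ∫_0^1 -11*x^4 dx = -11/5;
    ∫_0^1 -16*x^3 dx = -4;  ∫_0^1 8*x dx = 4;  ∫_0^1 4 dx = 4.
  Sum: 9/7 + 1 − 11/5 − 4 + 4 + 4 = 143/35.
  ∫_0^1 u'(x)^2 dx = ∫_0^1 (81*x^4 + 36*x^3 - 32*x^2 - 8*x + 4) dx. Term by term:
    ∫_0^1 81*x^4 dx = 81/5;  ∫_0^1 36*x^3 dx = 9;  ∫_0^1 -32*x^2 dx = -32/3;
    ∫_0^1 -8*x dx = -4;  ∫_0^1 4 dx = 4.
  Sum: 81/5 + 9 − 32/3 − 4 + 4 = 218/15.
Adding: ||u||_{H^1}^2 = 143/35 + 218/15 = 391/21.


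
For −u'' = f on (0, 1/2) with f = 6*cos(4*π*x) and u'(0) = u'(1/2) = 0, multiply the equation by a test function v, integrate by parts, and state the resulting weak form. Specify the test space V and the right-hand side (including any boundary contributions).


V = H^1(0, 1/2) (no boundary constraint on v; u is determined up to an additive constant); weak form: ∫_0^1/2 u'v' dx = ∫_0^1/2 (6*cos(4*π*x)) v dx for all v ∈ V.

Multiply both sides by a test function v and integrate from 0 to 1/2:
  ∫_0^1/2 −u''(x) v(x) dx = ∫_0^1/2 f(x) v(x) dx.
Integrate the LHS by parts once:
  ∫_0^1/2 −u'' v dx = −[u'(x) v(x)]_0^1/2 + ∫_0^1/2 u'(x) v'(x) dx.
Thus ∫_0^1/2 u'(x) v'(x) dx = ∫_0^1/2 f(x) v(x) dx + [u'(x) v(x)]_0^1/2.
Choose V so that boundary terms are either known or forced to vanish.
u has homogeneous Neumann: u'(0) = u'(1/2) = 0. So [u' v]_0^1/2 = 0·v(1/2) − 0·v(0) = 0 for any v; take V = H^1(0, 1/2).
Weak formulation: find u (satisfying any essential BC) such that ∫_0^1/2 u'(x) v'(x) dx = ∫_0^1/2 f v dx for all v ∈ V (homogeneous Neumann, so boundary terms vanish).
Substituting f(x) = 6*cos(4*π*x), the right-hand side is ∫_0^1/2 (6*cos(4*π*x)) v dx.
Compatibility check (pure Neumann): taking v ≡ 1 ∈ V gives 0 = ∫_0^1/2 f dx + (0) − (0), i.e. ∫_0^1/2 f dx must equal u'(0) − u'(1/2) = 0. Indeed ∫_0^1/2 (6*cos(4*π*x)) dx = 0, so the data are compatible. The solution is then unique only up to an additive constant (fix it e.g. by requiring ∫_0^1/2 u dx = 0).


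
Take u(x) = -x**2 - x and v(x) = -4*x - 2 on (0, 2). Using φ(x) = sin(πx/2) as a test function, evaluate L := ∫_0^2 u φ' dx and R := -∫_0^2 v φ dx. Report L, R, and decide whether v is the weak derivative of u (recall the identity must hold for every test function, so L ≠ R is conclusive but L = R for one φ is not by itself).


LHS = 12/π, RHS = 24/π. No, v is not the weak derivative of u.

u(x) = -x**2 - x, classical derivative u'(x) = -2*x - 1.
φ(x) = sin(πx/2), so φ'(x) = π*cos(π*x/2)/2.
Note φ(0) = φ(2) = 0, so the boundary term u·φ vanishes.
LHS = ∫_0^2 u(x) φ'(x) dx = ∫_0^2 (-π*x^2*cos(π*x/2)/2 - π*x*cos(π*x/2)/2) dx. Term by term:
  ∫_0^2 -π*x*cos(π*x/2)/2 dx = 4/π;  ∫_0^2 -π*x^2*cos(π*x/2)/2 dx = 8/π.
Sum: 4/π + 8/π = 12/π.
So LHS = 12/π.
∫_0^2 v(x) φ(x) dx = ∫_0^2 (-4*x*sin(π*x/2) - 2*sin(π*x/2)) dx. Term by term:
  ∫_0^2 -2*sin(π*x/2) dx = -8/π;  ∫_0^2 -4*x*sin(π*x/2) dx = -16/π.
Sum: -8/π − 16/π = -24/π.
So RHS = -∫_0^2 v(x) φ(x) dx = 24/π.
LHS − RHS = -12/π ≠ 0, so the identity fails.
(For a valid weak derivative the identity must hold for EVERY test function, in particular this one. The failure shows v is NOT the weak derivative of u.)
Correct weak derivative would be u'(x) = -2*x - 1.


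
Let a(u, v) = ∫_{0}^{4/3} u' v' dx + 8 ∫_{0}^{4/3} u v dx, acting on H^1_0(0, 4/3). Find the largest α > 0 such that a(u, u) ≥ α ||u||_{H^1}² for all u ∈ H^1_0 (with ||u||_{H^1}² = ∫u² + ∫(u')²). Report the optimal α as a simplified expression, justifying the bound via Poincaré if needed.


α = 1

Coercivity of a(·,·) on H^1_0(0, 4/3) means a(u, u) ≥ α ||u||_{H^1}² for every u ∈ H^1_0.
The interval has length L = 4/3, and Poincaré/coercivity depend only on L. Here a(u, u) = ∫(u')² + (8)·∫u².
Here c = 8 ≥ 1, so a(u,u) = ∫(u')² + c∫u² ≥ ∫(u')² + ∫u² = ||u||_{H^1}², i.e. α = 1 works. No larger α is possible: a(u,u) ≥ α||u||_{H^1}² means (1−α)∫(u')² ≥ (α−c)∫u², and for the modes u_n = sin(nπ(x−x₀)/L) (x₀ the left endpoint) one has ∫u_n²/∫(u_n')² = (L/(nπ))² → 0, so a(u_n,u_n)/||u_n||_{H^1}² → 1. Hence the optimal constant is α = 1.
Therefore α = 1.


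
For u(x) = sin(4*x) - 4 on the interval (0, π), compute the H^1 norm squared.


||u||_{H^1(0,π)}^2 = 49*π/2

u'(x) = 4*cos(4*x).
Expand u² and (u')² and integrate term by term on (0, π), using: for integers n ≥ 1, ∫_0^π sin²(nx) dx = ∫_0^π cos²(nx) dx = π/2; for n ≠ n', ∫_0^π sin(nx)sin(n'x) dx = ∫_0^π cos(nx)cos(n'x) dx = 0; and by product-to-sum, ∫_0^π sin(nx)cos(n'x) dx = ½∫_0^π [sin((n+n')x) + sin((n−n')x)] dx, which is 0 when n+n' is even and 2n/(n²−n'²) when n+n' is odd (it need not vanish on (0, π)). For the constant mode: ∫_0^π 1 dx = π, ∫_0^π cos(nx) dx = 0, ∫_0^π sin(nx) dx = (1−(−1)^n)/n.
  u² squared terms: (-4)²·∫1 dx = 16·π = 16*π;  (1)²·∫sin(4x)² dx = 1·π/2 = π/2.
  u² cross terms: 2·(-4)·(1)·∫1·sin(4x) dx = -8·(0) = 0.
  So ∫_0^π u² dx = 16*π + π/2 + 0 = 33*π/2.
  (u')² squared terms: (4)²·∫cos(4x)² dx = 16·π/2 = 8*π.
  So ∫_0^π (u')² dx = 8*π.
||u||_{H^1}^2 = (33*π/2) + (8*π) = 49*π/2.


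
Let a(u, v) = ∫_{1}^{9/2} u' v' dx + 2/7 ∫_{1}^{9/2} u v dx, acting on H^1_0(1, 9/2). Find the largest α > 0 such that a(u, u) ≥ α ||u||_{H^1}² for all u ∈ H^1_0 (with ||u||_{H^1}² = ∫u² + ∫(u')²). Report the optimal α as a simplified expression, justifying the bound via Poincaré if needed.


α = 2*(7 + 2*π^2)/(4*π^2 + 49)

Coercivity of a(·,·) on H^1_0(1, 9/2) means a(u, u) ≥ α ||u||_{H^1}² for every u ∈ H^1_0.
The interval has length L = 7/2, and Poincaré/coercivity depend only on L. Here a(u, u) = ∫(u')² + (2/7)·∫u².
Here 0 < c = 2/7 < 1. The condition a(u,u) ≥ α||u||_{H^1}² reads (1−α)∫(u')² ≥ (α−c)∫u². Any admissible α is ≤ 1 (rapidly oscillating u have ∫u²/∫(u')² → 0), and α = 1 would force 0 ≥ (1−c)∫u², impossible since c < 1; so 1−α > 0. By the sharp Poincaré inequality on H^1_0 of an interval of length L, ∫(u')² ≥ (π/L)²∫u² with equality for the first sine mode sin(π(x−x₀)/L) (x₀ the left endpoint), so the inequality holds for all u iff (1−α)(π/L)² ≥ α − c, i.e. α ≤ ((π/L)² + c)/((π/L)² + 1) = (1 + c(L/π)²)/(1 + (L/π)²). With (π/L)² = 4*π^2/49 and c = 2/7, the largest admissible constant is α = ((π/L)² + c)/((π/L)² + 1).
Simplifying, α = 2*(7 + 2*π^2)/(4*π^2 + 49).


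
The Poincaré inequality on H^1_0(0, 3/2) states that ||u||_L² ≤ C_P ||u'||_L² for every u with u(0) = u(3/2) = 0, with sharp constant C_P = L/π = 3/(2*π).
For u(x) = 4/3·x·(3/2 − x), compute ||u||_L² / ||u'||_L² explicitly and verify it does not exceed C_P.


||u||_L² / ||u'||_L² = 3*sqrt(10)/20 < C_P = 3/(2*π).

u(x) = 4/3·x·(3/2 − x), so u'(x) = 2 - 8*x/3.
u(x) = 4/3·x·(3/2 − x) vanishes at x = 0 and x = 3/2, so u ∈ H^1_0(0, 3/2). Differentiate via the product rule and integrate the resulting polynomials term by term.
  ∫_0^3/2 u² dx = ∫_0^3/2 (16*x^4/9 - 16*x^3/3 + 4*x^2) dx. Term by term:
    ∫_0^3/2 16*x^4/9 dx = 27/10;  ∫_0^3/2 -16*x^3/3 dx = -27/4;  ∫_0^3/2 4*x^2 dx = 9/2.
  Sum: 27/10 − 27/4 + 9/2 = 9/20.
  ∫_0^3/2 (u')² dx = ∫_0^3/2 (64*x^2/9 - 32*x/3 + 4) dx. Term by term:
    ∫_0^3/2 64*x^2/9 dx = 8;  ∫_0^3/2 -32*x/3 dx = -12;  ∫_0^3/2 4 dx = 6.
  Sum: 8 − 12 + 6 = 2.
∫_0^3/2 u² dx = 9/20, so ||u||_L² = 3*sqrt(5)/10.
∫_0^3/2 (u')² dx = 2, so ||u'||_L² = sqrt(2).
Ratio ||u||_L² / ||u'||_L² = 3*sqrt(10)/20.
Sharp Poincaré constant on H^1_0(0, 3/2) is C_P = L/π = 3/(2*π), achieved by sin(2*π/3·x).
A polynomial bump cannot attain the sharp Poincaré constant (only the first sine eigenfunction does), so the ratio is strictly less than C_P, consistent with ||u||_L² ≤ C_P ||u'||_L².


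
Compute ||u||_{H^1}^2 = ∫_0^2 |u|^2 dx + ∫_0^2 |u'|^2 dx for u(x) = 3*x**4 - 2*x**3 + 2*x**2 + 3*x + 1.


||u||_{H^1}^2 = 18520/7

The H^1 norm (squared) on an interval (0, L) is
  ||u||_{H^1}^2 = ∫_0^L u(x)^2 dx + ∫_0^L u'(x)^2 dx.
Compute u'(x) = 12*x**3 - 6*x**2 + 4*x + 3.
Then u(x)^2 = 9*x**8 - 12*x**7 + 16*x**6 + 10*x**5 - 2*x**4 + 8*x**3 + 13*x**2 + 6*x + 1 and u'(x)^2 = 144*x**6 - 144*x**5 + 132*x**4 + 24*x**3 - 20*x**2 + 24*x + 9.
Integrate each monomial from 0 to 2 using ∫_0^2 c·x^n dx = c·2^(n+1)/(n+1):
  ∫_0^2 u(x)^2 dx = ∫_0^2 (9*x^8 - 12*x^7 + 16*x^6 + 10*x^5 - 2*x^4 + 8*x^3 + 13*x^2 + 6*x + 1) dx. Term by term:
    ∫_0^2 9*x^8 dx = 512;  ∫_0^2 -12*x^7 dx = -384;  ∫_0^2 16*x^6 dx = 2048/7;
    ∫_0^2 10*x^5 dx = 320/3;  ∫_0^2 -2*x^4 dx = -64/5;  ∫_0^2 8*x^3 dx = 32;
    ∫_0^2 13*x^2 dx = 104/3;  ∫_0^2 6*x dx = 12;  ∫_0^2 1 dx = 2.
  Sum: 512 − 384 + 2048/7 + 320/3 − 64/5 + 32 + 104/3 + 12 + 2 = 62486/105.
  ∫_0^2 u'(x)^2 dx = ∫_0^2 (144*x^6 - 144*x^5 + 132*x^4 + 24*x^3 - 20*x^2 + 24*x + 9) dx. Term by term:
    ∫_0^2 144*x^6 dx = 18432/7;  ∫_0^2 -144*x^5 dx = -1536;  ∫_0^2 132*x^4 dx = 4224/5;
    ∫_0^2 24*x^3 dx = 96;  ∫_0^2 -20*x^2 dx = -160/3;  ∫_0^2 24*x dx = 48;
    ∫_0^2 9 dx = 18.
  Sum: 18432/7 − 1536 + 4224/5 + 96 − 160/3 + 48 + 18 = 215314/105.
Adding: ||u||_{H^1}^2 = 62486/105 + 215314/105 = 18520/7.


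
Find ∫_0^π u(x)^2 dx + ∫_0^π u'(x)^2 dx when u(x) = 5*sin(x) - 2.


||u||_{H^1(0,π)}^2 = -40 + 29*π

u'(x) = 5*cos(x).
Expand u² and (u')² and integrate term by term on (0, π), using: for integers n ≥ 1, ∫_0^π sin²(nx) dx = ∫_0^π cos²(nx) dx = π/2; for n ≠ n', ∫_0^π sin(nx)sin(n'x) dx = ∫_0^π cos(nx)cos(n'x) dx = 0; and by product-to-sum, ∫_0^π sin(nx)cos(n'x) dx = ½∫_0^π [sin((n+n')x) + sin((n−n')x)] dx, which is 0 when n+n' is even and 2n/(n²−n'²) when n+n' is odd (it need not vanish on (0, π)). For the constant mode: ∫_0^π 1 dx = π, ∫_0^π cos(nx) dx = 0, ∫_0^π sin(nx) dx = (1−(−1)^n)/n.
  u² squared terms: (-2)²·∫1 dx = 4·π = 4*π;  (5)²·∫sin(x)² dx = 25·π/2 = 25*π/2.
  u² cross terms: 2·(-2)·(5)·∫1·sin(x) dx = -20·(2) = -40.
  So ∫_0^π u² dx = 4*π + 25*π/2 − 40 = -40 + 33*π/2.
  (u')² squared terms: (5)²·∫cos(x)² dx = 25·π/2 = 25*π/2.
  So ∫_0^π (u')² dx = 25*π/2.
||u||_{H^1}^2 = (-40 + 33*π/2) + (25*π/2) = -40 + 29*π.


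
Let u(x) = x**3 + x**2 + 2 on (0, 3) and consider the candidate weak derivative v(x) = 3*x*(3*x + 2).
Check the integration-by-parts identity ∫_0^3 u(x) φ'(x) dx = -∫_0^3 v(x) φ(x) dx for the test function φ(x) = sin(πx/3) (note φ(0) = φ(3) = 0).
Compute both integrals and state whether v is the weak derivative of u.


LHS = -99/π + 324/π^3, RHS = -297/π + 972/π^3. No, v is not the weak derivative of u.

u(x) = x**3 + x**2 + 2, classical derivative u'(x) = 3*x**2 + 2*x.
φ(x) = sin(πx/3), so φ'(x) = π*cos(π*x/3)/3.
Note φ(0) = φ(3) = 0, so the boundary term u·φ vanishes.
LHS = ∫_0^3 u(x) φ'(x) dx = ∫_0^3 (π*x^3*cos(π*x/3)/3 + π*x^2*cos(π*x/3)/3 + 2*π*cos(π*x/3)/3) dx. Term by term:
  ∫_0^3 2*π*cos(π*x/3)/3 dx = 0;  ∫_0^3 π*x^2*cos(π*x/3)/3 dx = -18/π;  ∫_0^3 π*x^3*cos(π*x/3)/3 dx = -81/π + 324/π^3.
Sum: 0 − 18/π + -81/π + 324/π^3 = -99/π + 324/π^3.
So LHS = -99/π + 324/π^3.
∫_0^3 v(x) φ(x) dx = ∫_0^3 (9*x^2*sin(π*x/3) + 6*x*sin(π*x/3)) dx. Term by term:
  ∫_0^3 6*x*sin(π*x/3) dx = 54/π;  ∫_0^3 9*x^2*sin(π*x/3) dx = -972/π^3 + 243/π.
Sum: 54/π + -972/π^3 + 243/π = -972/π^3 + 297/π.
So RHS = -∫_0^3 v(x) φ(x) dx = -297/π + 972/π^3.
LHS − RHS = -648/π^3 + 198/π ≠ 0, so the identity fails.
(For a valid weak derivative the identity must hold for EVERY test function, in particular this one. The failure shows v is NOT the weak derivative of u.)
Correct weak derivative would be u'(x) = 3*x**2 + 2*x.


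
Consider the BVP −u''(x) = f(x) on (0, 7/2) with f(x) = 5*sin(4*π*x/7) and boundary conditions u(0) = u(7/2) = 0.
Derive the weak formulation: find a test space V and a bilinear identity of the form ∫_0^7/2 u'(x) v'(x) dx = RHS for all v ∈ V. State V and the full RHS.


V = H^1_0(0, 7/2) (so v(0) = v(7/2) = 0); weak form: ∫_0^7/2 u'v' dx = ∫_0^7/2 (5*sin(4*π*x/7)) v dx for all v ∈ V.

Multiply both sides by a test function v and integrate from 0 to 7/2:
  ∫_0^7/2 −u''(x) v(x) dx = ∫_0^7/2 f(x) v(x) dx.
Integrate the LHS by parts once:
  ∫_0^7/2 −u'' v dx = −[u'(x) v(x)]_0^7/2 + ∫_0^7/2 u'(x) v'(x) dx.
Thus ∫_0^7/2 u'(x) v'(x) dx = ∫_0^7/2 f(x) v(x) dx + [u'(x) v(x)]_0^7/2.
Choose V so that boundary terms are either known or forced to vanish.
u is Dirichlet: u(0) = u(7/2) = 0. Let V = H^1_0(0, 7/2); then v(0) = v(7/2) = 0, and [u' v]_0^7/2 = 0.
Weak formulation: find u (satisfying any essential BC) such that ∫_0^7/2 u'(x) v'(x) dx = ∫_0^7/2 f v dx for all v ∈ V.
Substituting f(x) = 5*sin(4*π*x/7), the right-hand side is ∫_0^7/2 (5*sin(4*π*x/7)) v dx.


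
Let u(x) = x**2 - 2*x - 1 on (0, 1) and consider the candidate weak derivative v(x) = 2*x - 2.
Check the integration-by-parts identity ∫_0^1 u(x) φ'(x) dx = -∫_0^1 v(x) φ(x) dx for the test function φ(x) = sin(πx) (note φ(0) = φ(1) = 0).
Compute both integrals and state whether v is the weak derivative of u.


LHS = 2/π, RHS = 2/π. Yes, v = u' weakly.

u(x) = x**2 - 2*x - 1, classical derivative u'(x) = 2*x - 2.
φ(x) = sin(πx), so φ'(x) = π*cos(π*x).
Note φ(0) = φ(1) = 0, so the boundary term u·φ vanishes.
LHS = ∫_0^1 u(x) φ'(x) dx = ∫_0^1 (π*x^2*cos(π*x) - 2*π*x*cos(π*x) - π*cos(π*x)) dx. Term by term:
  ∫_0^1 -π*cos(π*x) dx = 0;  ∫_0^1 π*x^2*cos(π*x) dx = -2/π;  ∫_0^1 -2*π*x*cos(π*x) dx = 4/π.
Sum: 0 − 2/π + 4/π = 2/π.
So LHS = 2/π.
∫_0^1 v(x) φ(x) dx = ∫_0^1 (2*x*sin(π*x) - 2*sin(π*x)) dx. Term by term:
  ∫_0^1 -2*sin(π*x) dx = -4/π;  ∫_0^1 2*x*sin(π*x) dx = 2/π.
Sum: -4/π + 2/π = -2/π.
So RHS = -∫_0^1 v(x) φ(x) dx = 2/π.
LHS = RHS, so the identity holds for this test φ.
Moreover u is smooth here and v(x) = u'(x) = 2*x - 2 pointwise, so the identity holds for every test function. Hence v is the weak derivative of u.


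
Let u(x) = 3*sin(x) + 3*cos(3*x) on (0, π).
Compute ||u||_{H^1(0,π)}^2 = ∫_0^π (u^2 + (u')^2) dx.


||u||_{H^1(0,π)}^2 = 54*π

u'(x) = -9*sin(3*x) + 3*cos(x).
Expand u² and (u')² and integrate term by term on (0, π), using: for integers n ≥ 1, ∫_0^π sin²(nx) dx = ∫_0^π cos²(nx) dx = π/2; for n ≠ n', ∫_0^π sin(nx)sin(n'x) dx = ∫_0^π cos(nx)cos(n'x) dx = 0; and by product-to-sum, ∫_0^π sin(nx)cos(n'x) dx = ½∫_0^π [sin((n+n')x) + sin((n−n')x)] dx, which is 0 when n+n' is even and 2n/(n²−n'²) when n+n' is odd (it need not vanish on (0, π)).
  u² squared terms: (3)²·∫cos(3x)² dx = 9·π/2 = 9*π/2;  (3)²·∫sin(x)² dx = 9·π/2 = 9*π/2.
  u² cross terms: 2·(3)·(3)·∫cos(3x)·sin(x) dx = 18·(0) = 0.
  So ∫_0^π u² dx = 9*π/2 + 9*π/2 + 0 = 9*π.
  (u')² squared terms: (-9)²·∫sin(3x)² dx = 81·π/2 = 81*π/2;  (3)²·∫cos(x)² dx = 9·π/2 = 9*π/2.
  (u')² cross terms: 2·(-9)·(3)·∫sin(3x)·cos(x) dx = -54·(0) = 0.
  So ∫_0^π (u')² dx = 81*π/2 + 9*π/2 + 0 = 45*π.
||u||_{H^1}^2 = (9*π) + (45*π) = 54*π.


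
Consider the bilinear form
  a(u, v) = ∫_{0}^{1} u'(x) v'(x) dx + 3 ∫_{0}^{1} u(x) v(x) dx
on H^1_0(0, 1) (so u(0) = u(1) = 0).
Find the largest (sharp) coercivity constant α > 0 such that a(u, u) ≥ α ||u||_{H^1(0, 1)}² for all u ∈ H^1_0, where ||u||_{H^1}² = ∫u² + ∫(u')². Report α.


α = 1

Coercivity of a(·,·) on H^1_0(0, 1) means a(u, u) ≥ α ||u||_{H^1}² for every u ∈ H^1_0.
The interval has length L = 1, and Poincaré/coercivity depend only on L. Here a(u, u) = ∫(u')² + (3)·∫u².
Here c = 3 ≥ 1, so a(u,u) = ∫(u')² + c∫u² ≥ ∫(u')² + ∫u² = ||u||_{H^1}², i.e. α = 1 works. No larger α is possible: a(u,u) ≥ α||u||_{H^1}² means (1−α)∫(u')² ≥ (α−c)∫u², and for the modes u_n = sin(nπ(x−x₀)/L) (x₀ the left endpoint) one has ∫u_n²/∫(u_n')² = (L/(nπ))² → 0, so a(u_n,u_n)/||u_n||_{H^1}² → 1. Hence the optimal constant is α = 1.
Therefore α = 1.


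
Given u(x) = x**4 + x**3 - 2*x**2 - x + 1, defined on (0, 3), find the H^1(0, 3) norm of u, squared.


||u||_{H^1}^2 = 1221069/140

The H^1 norm (squared) on an interval (0, L) is
  ||u||_{H^1}^2 = ∫_0^L u(x)^2 dx + ∫_0^L u'(x)^2 dx.
Compute u'(x) = 4*x**3 + 3*x**2 - 4*x - 1.
Then u(x)^2 = x**8 + 2*x**7 - 3*x**6 - 6*x**5 + 4*x**4 + 6*x**3 - 3*x**2 - 2*x + 1 and u'(x)^2 = 16*x**6 + 24*x**5 - 23*x**4 - 32*x**3 + 10*x**2 + 8*x + 1.
Integrate each monomial from 0 to 3 using ∫_0^3 c·x^n dx = c·3^(n+1)/(n+1):
  ∫_0^3 u(x)^2 dx = ∫_0^3 (x^8 + 2*x^7 - 3*x^6 - 6*x^5 + 4*x^4 + 6*x^3 - 3*x^2 - 2*x + 1) dx. Term by term:
    ∫_0^3 x^8 dx = 2187;  ∫_0^3 2*x^7 dx = 6561/4;  ∫_0^3 -3*x^6 dx = -6561/7;
    ∫_0^3 -6*x^5 dx = -729;  ∫_0^3 4*x^4 dx = 972/5;  ∫_0^3 6*x^3 dx = 243/2;
    ∫_0^3 -3*x^2 dx = -27;  ∫_0^3 -2*x dx = -9;  ∫_0^3 1 dx = 3.
  Sum: 2187 + 6561/4 − 6561/7 − 729 + 972/5 + 243/2 − 27 − 9 + 3 = 342141/140.
  ∫_0^3 u'(x)^2 dx = ∫_0^3 (16*x^6 + 24*x^5 - 23*x^4 - 32*x^3 + 10*x^2 + 8*x + 1) dx. Term by term:
    ∫_0^3 16*x^6 dx = 34992/7;  ∫_0^3 24*x^5 dx = 2916;  ∫_0^3 -23*x^4 dx = -5589/5;
    ∫_0^3 -32*x^3 dx = -648;  ∫_0^3 10*x^2 dx = 90;  ∫_0^3 8*x dx = 36;
    ∫_0^3 1 dx = 3.
  Sum: 34992/7 + 2916 − 5589/5 − 648 + 90 + 36 + 3 = 219732/35.
Adding: ||u||_{H^1}^2 = 342141/140 + 219732/35 = 1221069/140.


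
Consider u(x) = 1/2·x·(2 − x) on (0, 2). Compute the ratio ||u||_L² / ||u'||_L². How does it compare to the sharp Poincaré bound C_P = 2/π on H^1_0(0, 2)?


||u||_L² / ||u'||_L² = sqrt(10)/5 < C_P = 2/π.

u(x) = 1/2·x·(2 − x), so u'(x) = 1 - x.
u(x) = 1/2·x·(2 − x) vanishes at x = 0 and x = 2, so u ∈ H^1_0(0, 2). Differentiate via the product rule and integrate the resulting polynomials term by term.
  ∫_0^2 u² dx = ∫_0^2 (x^4/4 - x^3 + x^2) dx. Term by term:
    ∫_0^2 x^4/4 dx = 8/5;  ∫_0^2 -x^3 dx = -4;  ∫_0^2 x^2 dx = 8/3.
  Sum: 8/5 − 4 + 8/3 = 4/15.
  ∫_0^2 (u')² dx = ∫_0^2 (x^2 - 2*x + 1) dx. Term by term:
    ∫_0^2 x^2 dx = 8/3;  ∫_0^2 -2*x dx = -4;  ∫_0^2 1 dx = 2.
  Sum: 8/3 − 4 + 2 = 2/3.
∫_0^2 u² dx = 4/15, so ||u||_L² = 2*sqrt(15)/15.
∫_0^2 (u')² dx = 2/3, so ||u'||_L² = sqrt(6)/3.
Ratio ||u||_L² / ||u'||_L² = sqrt(10)/5.
Sharp Poincaré constant on H^1_0(0, 2) is C_P = L/π = 2/π, achieved by sin(π/2·x).
A polynomial bump cannot attain the sharp Poincaré constant (only the first sine eigenfunction does), so the ratio is strictly less than C_P, consistent with ||u||_L² ≤ C_P ||u'||_L².


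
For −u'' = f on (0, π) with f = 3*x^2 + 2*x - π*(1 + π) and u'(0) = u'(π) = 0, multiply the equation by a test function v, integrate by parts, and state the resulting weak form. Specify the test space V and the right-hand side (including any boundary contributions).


V = H^1(0, π) (no boundary constraint on v; u is determined up to an additive constant); weak form: ∫_0^π u'v' dx = ∫_0^π (3*x^2 + 2*x - π*(1 + π)) v dx for all v ∈ V.

Multiply both sides by a test function v and integrate from 0 to π:
  ∫_0^π −u''(x) v(x) dx = ∫_0^π f(x) v(x) dx.
Integrate the LHS by parts once:
  ∫_0^π −u'' v dx = −[u'(x) v(x)]_0^π + ∫_0^π u'(x) v'(x) dx.
Thus ∫_0^π u'(x) v'(x) dx = ∫_0^π f(x) v(x) dx + [u'(x) v(x)]_0^π.
Choose V so that boundary terms are either known or forced to vanish.
u has homogeneous Neumann: u'(0) = u'(π) = 0. So [u' v]_0^π = 0·v(π) − 0·v(0) = 0 for any v; take V = H^1(0, π).
Weak formulation: find u (satisfying any essential BC) such that ∫_0^π u'(x) v'(x) dx = ∫_0^π f v dx for all v ∈ V (homogeneous Neumann, so boundary terms vanish).
Substituting f(x) = 3*x^2 + 2*x - π*(1 + π), the right-hand side is ∫_0^π (3*x^2 + 2*x - π*(1 + π)) v dx.
Compatibility check (pure Neumann): taking v ≡ 1 ∈ V gives 0 = ∫_0^π f dx + (0) − (0), i.e. ∫_0^π f dx must equal u'(0) − u'(π) = 0. Indeed ∫_0^π (3*x^2 + 2*x - π*(1 + π)) dx = 0, so the data are compatible. The solution is then unique only up to an additive constant (fix it e.g. by requiring ∫_0^π u dx = 0).


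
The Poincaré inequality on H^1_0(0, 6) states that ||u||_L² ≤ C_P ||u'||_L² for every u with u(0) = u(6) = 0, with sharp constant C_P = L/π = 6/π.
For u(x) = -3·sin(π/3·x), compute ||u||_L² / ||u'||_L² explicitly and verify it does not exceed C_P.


||u||_L² / ||u'||_L² = 3/π < C_P = 6/π.

u(x) = -3·sin(π/3·x), so u'(x) = -π*cos(π*x/3).
Writing u(x) = A·sin(kπx/L) with A = -3 and k = 2, use ∫_0^L sin²(kπx/L) dx = L/2 and ∫_0^L cos²(kπx/L) dx = L/2.
u² = 9·sin²(π/3·x) and (u')² = π^2·cos²(π/3·x), and each of sin², cos² integrates to L/2 = 3 over (0, 6).
∫_0^6 u² dx = 27, so ||u||_L² = 3*sqrt(3).
∫_0^6 (u')² dx = 3*π^2, so ||u'||_L² = sqrt(3)*π.
Ratio ||u||_L² / ||u'||_L² = 3/π.
Sharp Poincaré constant on H^1_0(0, 6) is C_P = L/π = 6/π, achieved by sin(π/6·x).
This is the k = 2 harmonic; the ratio L/(kπ) is strictly less than C_P = L/π, consistent with the sharp inequality ||u||_L² ≤ C_P ||u'||_L².


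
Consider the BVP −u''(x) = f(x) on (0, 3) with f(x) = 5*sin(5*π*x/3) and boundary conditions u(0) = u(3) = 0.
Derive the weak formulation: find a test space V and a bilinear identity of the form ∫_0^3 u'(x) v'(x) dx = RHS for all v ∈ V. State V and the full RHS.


V = H^1_0(0, 3) (so v(0) = v(3) = 0); weak form: ∫_0^3 u'v' dx = ∫_0^3 (5*sin(5*π*x/3)) v dx for all v ∈ V.

Multiply both sides by a test function v and integrate from 0 to 3:
  ∫_0^3 −u''(x) v(x) dx = ∫_0^3 f(x) v(x) dx.
Integrate the LHS by parts once:
  ∫_0^3 −u'' v dx = −[u'(x) v(x)]_0^3 + ∫_0^3 u'(x) v'(x) dx.
Thus ∫_0^3 u'(x) v'(x) dx = ∫_0^3 f(x) v(x) dx + [u'(x) v(x)]_0^3.
Choose V so that boundary terms are either known or forced to vanish.
u is Dirichlet: u(0) = u(3) = 0. Let V = H^1_0(0, 3); then v(0) = v(3) = 0, and [u' v]_0^3 = 0.
Weak formulation: find u (satisfying any essential BC) such that ∫_0^3 u'(x) v'(x) dx = ∫_0^3 f v dx for all v ∈ V.
Substituting f(x) = 5*sin(5*π*x/3), the right-hand side is ∫_0^3 (5*sin(5*π*x/3)) v dx.


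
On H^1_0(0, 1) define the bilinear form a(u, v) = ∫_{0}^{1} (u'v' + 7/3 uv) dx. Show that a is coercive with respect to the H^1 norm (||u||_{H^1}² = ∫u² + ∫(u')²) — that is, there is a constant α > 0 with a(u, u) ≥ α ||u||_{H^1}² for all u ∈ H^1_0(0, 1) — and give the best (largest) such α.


α = 1

Coercivity of a(·,·) on H^1_0(0, 1) means a(u, u) ≥ α ||u||_{H^1}² for every u ∈ H^1_0.
The interval has length L = 1, and Poincaré/coercivity depend only on L. Here a(u, u) = ∫(u')² + (7/3)·∫u².
Here c = 7/3 ≥ 1, so a(u,u) = ∫(u')² + c∫u² ≥ ∫(u')² + ∫u² = ||u||_{H^1}², i.e. α = 1 works. No larger α is possible: a(u,u) ≥ α||u||_{H^1}² means (1−α)∫(u')² ≥ (α−c)∫u², and for the modes u_n = sin(nπ(x−x₀)/L) (x₀ the left endpoint) one has ∫u_n²/∫(u_n')² = (L/(nπ))² → 0, so a(u_n,u_n)/||u_n||_{H^1}² → 1. Hence the optimal constant is α = 1.
Therefore α = 1.


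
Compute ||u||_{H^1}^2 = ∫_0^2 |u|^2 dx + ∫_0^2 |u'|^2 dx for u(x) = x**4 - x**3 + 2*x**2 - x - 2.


||u||_{H^1}^2 = 11074/45

The H^1 norm (squared) on an interval (0, L) is
  ||u||_{H^1}^2 = ∫_0^L u(x)^2 dx + ∫_0^L u'(x)^2 dx.
Compute u'(x) = 4*x**3 - 3*x**2 + 4*x - 1.
Then u(x)^2 = x**8 - 2*x**7 + 5*x**6 - 6*x**5 + 2*x**4 - 7*x**2 + 4*x + 4 and u'(x)^2 = 16*x**6 - 24*x**5 + 41*x**4 - 32*x**3 + 22*x**2 - 8*x + 1.
Integrate each monomial from 0 to 2 using ∫_0^2 c·x^n dx = c·2^(n+1)/(n+1):
  ∫_0^2 u(x)^2 dx = ∫_0^2 (x^8 - 2*x^7 + 5*x^6 - 6*x^5 + 2*x^4 - 7*x^2 + 4*x + 4) dx. Term by term:
    ∫_0^2 x^8 dx = 512/9;  ∫_0^2 -2*x^7 dx = -64;  ∫_0^2 5*x^6 dx = 640/7;
    ∫_0^2 -6*x^5 dx = -64;  ∫_0^2 2*x^4 dx = 64/5;  ∫_0^2 -7*x^2 dx = -56/3;
    ∫_0^2 4*x dx = 8;  ∫_0^2 4 dx = 8.
  Sum: 512/9 − 64 + 640/7 − 64 + 64/5 − 56/3 + 8 + 8 = 9592/315.
  ∫_0^2 u'(x)^2 dx = ∫_0^2 (16*x^6 - 24*x^5 + 41*x^4 - 32*x^3 + 22*x^2 - 8*x + 1) dx. Term by term:
    ∫_0^2 16*x^6 dx = 2048/7;  ∫_0^2 -24*x^5 dx = -256;  ∫_0^2 41*x^4 dx = 1312/5;
    ∫_0^2 -32*x^3 dx = -128;  ∫_0^2 22*x^2 dx = 176/3;  ∫_0^2 -8*x dx = -16;
    ∫_0^2 1 dx = 2.
  Sum: 2048/7 − 256 + 1312/5 − 128 + 176/3 − 16 + 2 = 22642/105.
Adding: ||u||_{H^1}^2 = 9592/315 + 22642/105 = 11074/45.


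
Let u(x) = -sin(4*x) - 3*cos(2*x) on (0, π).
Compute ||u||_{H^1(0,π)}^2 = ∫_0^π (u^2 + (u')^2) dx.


||u||_{H^1(0,π)}^2 = 31*π

u'(x) = 6*sin(2*x) - 4*cos(4*x).
Expand u² and (u')² and integrate term by term on (0, π), using: for integers n ≥ 1, ∫_0^π sin²(nx) dx = ∫_0^π cos²(nx) dx = π/2; for n ≠ n', ∫_0^π sin(nx)sin(n'x) dx = ∫_0^π cos(nx)cos(n'x) dx = 0; and by product-to-sum, ∫_0^π sin(nx)cos(n'x) dx = ½∫_0^π [sin((n+n')x) + sin((n−n')x)] dx, which is 0 when n+n' is even and 2n/(n²−n'²) when n+n' is odd (it need not vanish on (0, π)).
  u² squared terms: (-1)²·∫sin(4x)² dx = 1·π/2 = π/2;  (-3)²·∫cos(2x)² dx = 9·π/2 = 9*π/2.
  u² cross terms: 2·(-1)·(-3)·∫sin(4x)·cos(2x) dx = 6·(0) = 0.
  So ∫_0^π u² dx = π/2 + 9*π/2 + 0 = 5*π.
  (u')² squared terms: (-4)²·∫cos(4x)² dx = 16·π/2 = 8*π;  (6)²·∫sin(2x)² dx = 36·π/2 = 18*π.
  (u')² cross terms: 2·(-4)·(6)·∫cos(4x)·sin(2x) dx = -48·(0) = 0.
  So ∫_0^π (u')² dx = 8*π + 18*π + 0 = 26*π.
||u||_{H^1}^2 = (5*π) + (26*π) = 31*π.


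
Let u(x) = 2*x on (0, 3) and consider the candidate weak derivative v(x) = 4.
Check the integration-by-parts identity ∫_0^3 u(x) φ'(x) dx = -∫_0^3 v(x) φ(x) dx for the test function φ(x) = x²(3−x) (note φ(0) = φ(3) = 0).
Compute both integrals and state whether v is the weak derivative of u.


LHS = -27/2, RHS = -27. No, v is not the weak derivative of u.

u(x) = 2*x, classical derivative u'(x) = 2.
φ(x) = x²(3−x), so φ'(x) = 3*x*(2 - x).
Note φ(0) = φ(3) = 0, so the boundary term u·φ vanishes.
LHS = ∫_0^3 u(x) φ'(x) dx = ∫_0^3 (-6*x^3 + 12*x^2) dx. Term by term:
  ∫_0^3 -6*x^3 dx = -243/2;  ∫_0^3 12*x^2 dx = 108.
Sum: -243/2 + 108 = -27/2.
So LHS = -27/2.
∫_0^3 v(x) φ(x) dx = ∫_0^3 (-4*x^3 + 12*x^2) dx. Term by term:
  ∫_0^3 -4*x^3 dx = -81;  ∫_0^3 12*x^2 dx = 108.
Sum: -81 + 108 = 27.
So RHS = -∫_0^3 v(x) φ(x) dx = -27.
LHS − RHS = 27/2 ≠ 0, so the identity fails.
(For a valid weak derivative the identity must hold for EVERY test function, in particular this one. The failure shows v is NOT the weak derivative of u.)
Correct weak derivative would be u'(x) = 2.


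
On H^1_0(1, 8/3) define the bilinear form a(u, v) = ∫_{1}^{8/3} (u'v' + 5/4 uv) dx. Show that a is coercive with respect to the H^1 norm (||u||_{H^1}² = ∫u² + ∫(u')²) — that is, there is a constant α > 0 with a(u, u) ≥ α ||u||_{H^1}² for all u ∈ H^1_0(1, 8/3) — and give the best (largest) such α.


α = 1

Coercivity of a(·,·) on H^1_0(1, 8/3) means a(u, u) ≥ α ||u||_{H^1}² for every u ∈ H^1_0.
The interval has length L = 5/3, and Poincaré/coercivity depend only on L. Here a(u, u) = ∫(u')² + (5/4)·∫u².
Here c = 5/4 ≥ 1, so a(u,u) = ∫(u')² + c∫u² ≥ ∫(u')² + ∫u² = ||u||_{H^1}², i.e. α = 1 works. No larger α is possible: a(u,u) ≥ α||u||_{H^1}² means (1−α)∫(u')² ≥ (α−c)∫u², and for the modes u_n = sin(nπ(x−x₀)/L) (x₀ the left endpoint) one has ∫u_n²/∫(u_n')² = (L/(nπ))² → 0, so a(u_n,u_n)/||u_n||_{H^1}² → 1. Hence the optimal constant is α = 1.
Therefore α = 1.


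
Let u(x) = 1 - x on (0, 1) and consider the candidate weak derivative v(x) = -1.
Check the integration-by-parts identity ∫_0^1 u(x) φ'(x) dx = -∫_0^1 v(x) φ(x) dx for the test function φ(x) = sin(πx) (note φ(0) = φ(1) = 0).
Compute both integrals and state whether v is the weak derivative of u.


LHS = 2/π, RHS = 2/π. Yes, v = u' weakly.

u(x) = 1 - x, classical derivative u'(x) = -1.
φ(x) = sin(πx), so φ'(x) = π*cos(π*x).
Note φ(0) = φ(1) = 0, so the boundary term u·φ vanishes.
LHS = ∫_0^1 u(x) φ'(x) dx = ∫_0^1 (-π*x*cos(π*x) + π*cos(π*x)) dx. Term by term:
  ∫_0^1 π*cos(π*x) dx = 0;  ∫_0^1 -π*x*cos(π*x) dx = 2/π.
Sum: 0 + 2/π = 2/π.
So LHS = 2/π.
∫_0^1 v(x) φ(x) dx = ∫_0^1 (-sin(π*x)) dx. Term by term:
  ∫_0^1 -sin(π*x) dx = -2/π.
So RHS = -∫_0^1 v(x) φ(x) dx = 2/π.
LHS = RHS, so the identity holds for this test φ.
Moreover u is smooth here and v(x) = u'(x) = -1 pointwise, so the identity holds for every test function. Hence v is the weak derivative of u.


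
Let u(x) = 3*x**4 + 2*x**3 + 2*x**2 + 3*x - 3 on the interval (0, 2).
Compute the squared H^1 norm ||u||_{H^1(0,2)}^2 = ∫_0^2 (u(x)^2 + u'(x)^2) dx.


||u||_{H^1}^2 = 49880/7

The H^1 norm (squared) on an interval (0, L) is
  ||u||_{H^1}^2 = ∫_0^L u(x)^2 dx + ∫_0^L u'(x)^2 dx.
Compute u'(x) = 12*x**3 + 6*x**2 + 4*x + 3.
Then u(x)^2 = 9*x**8 + 12*x**7 + 16*x**6 + 26*x**5 - 2*x**4 - 3*x**2 - 18*x + 9 and u'(x)^2 = 144*x**6 + 144*x**5 + 132*x**4 + 120*x**3 + 52*x**2 + 24*x + 9.
Integrate each monomial from 0 to 2 using ∫_0^2 c·x^n dx = c·2^(n+1)/(n+1):
  ∫_0^2 u(x)^2 dx = ∫_0^2 (9*x^8 + 12*x^7 + 16*x^6 + 26*x^5 - 2*x^4 - 3*x^2 - 18*x + 9) dx. Term by term:
    ∫_0^2 9*x^8 dx = 512;  ∫_0^2 12*x^7 dx = 384;  ∫_0^2 16*x^6 dx = 2048/7;
    ∫_0^2 26*x^5 dx = 832/3;  ∫_0^2 -2*x^4 dx = -64/5;  ∫_0^2 -3*x^2 dx = -8;
    ∫_0^2 -18*x dx = -36;  ∫_0^2 9 dx = 18.
  Sum: 512 + 384 + 2048/7 + 832/3 − 64/5 − 8 − 36 + 18 = 149846/105.
  ∫_0^2 u'(x)^2 dx = ∫_0^2 (144*x^6 + 144*x^5 + 132*x^4 + 120*x^3 + 52*x^2 + 24*x + 9) dx. Term by term:
    ∫_0^2 144*x^6 dx = 18432/7;  ∫_0^2 144*x^5 dx = 1536;  ∫_0^2 132*x^4 dx = 4224/5;
    ∫_0^2 120*x^3 dx = 480;  ∫_0^2 52*x^2 dx = 416/3;  ∫_0^2 24*x dx = 48;
    ∫_0^2 9 dx = 18.
  Sum: 18432/7 + 1536 + 4224/5 + 480 + 416/3 + 48 + 18 = 598354/105.
Adding: ||u||_{H^1}^2 = 149846/105 + 598354/105 = 49880/7.


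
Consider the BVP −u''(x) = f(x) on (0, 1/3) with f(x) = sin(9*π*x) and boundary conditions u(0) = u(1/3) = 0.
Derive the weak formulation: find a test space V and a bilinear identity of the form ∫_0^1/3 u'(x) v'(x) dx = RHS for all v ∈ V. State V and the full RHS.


V = H^1_0(0, 1/3) (so v(0) = v(1/3) = 0); weak form: ∫_0^1/3 u'v' dx = ∫_0^1/3 (sin(9*π*x)) v dx for all v ∈ V.

Multiply both sides by a test function v and integrate from 0 to 1/3:
  ∫_0^1/3 −u''(x) v(x) dx = ∫_0^1/3 f(x) v(x) dx.
Integrate the LHS by parts once:
  ∫_0^1/3 −u'' v dx = −[u'(x) v(x)]_0^1/3 + ∫_0^1/3 u'(x) v'(x) dx.
Thus ∫_0^1/3 u'(x) v'(x) dx = ∫_0^1/3 f(x) v(x) dx + [u'(x) v(x)]_0^1/3.
Choose V so that boundary terms are either known or forced to vanish.
u is Dirichlet: u(0) = u(1/3) = 0. Let V = H^1_0(0, 1/3); then v(0) = v(1/3) = 0, and [u' v]_0^1/3 = 0.
Weak formulation: find u (satisfying any essential BC) such that ∫_0^1/3 u'(x) v'(x) dx = ∫_0^1/3 f v dx for all v ∈ V.
Substituting f(x) = sin(9*π*x), the right-hand side is ∫_0^1/3 (sin(9*π*x)) v dx.


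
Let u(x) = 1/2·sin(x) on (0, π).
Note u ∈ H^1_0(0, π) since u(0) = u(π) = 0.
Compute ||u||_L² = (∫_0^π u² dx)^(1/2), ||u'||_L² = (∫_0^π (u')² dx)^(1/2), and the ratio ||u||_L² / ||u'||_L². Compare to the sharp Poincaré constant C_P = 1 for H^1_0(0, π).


||u||_L² / ||u'||_L² = 1 = C_P.

u(x) = 1/2·sin(x), so u'(x) = cos(x)/2.
Writing u(x) = A·sin(kπx/L) with A = 1/2 and k = 1, use ∫_0^L sin²(kπx/L) dx = L/2 and ∫_0^L cos²(kπx/L) dx = L/2.
u² = 1/4·sin²(x) and (u')² = 1/4·cos²(x), and each of sin², cos² integrates to L/2 = π/2 over (0, π).
∫_0^π u² dx = π/8, so ||u||_L² = sqrt(2)*sqrt(π)/4.
∫_0^π (u')² dx = π/8, so ||u'||_L² = sqrt(2)*sqrt(π)/4.
Ratio ||u||_L² / ||u'||_L² = 1.
Sharp Poincaré constant on H^1_0(0, π) is C_P = L/π = 1, achieved by sin(x).
This is the k = 1 eigenfunction (up to amplitude), so the ratio equals the sharp Poincaré constant exactly.


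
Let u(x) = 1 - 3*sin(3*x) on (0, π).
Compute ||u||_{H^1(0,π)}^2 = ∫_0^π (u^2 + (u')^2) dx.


||u||_{H^1(0,π)}^2 = -4 + 46*π

u'(x) = -9*cos(3*x).
Expand u² and (u')² and integrate term by term on (0, π), using: for integers n ≥ 1, ∫_0^π sin²(nx) dx = ∫_0^π cos²(nx) dx = π/2; for n ≠ n', ∫_0^π sin(nx)sin(n'x) dx = ∫_0^π cos(nx)cos(n'x) dx = 0; and by product-to-sum, ∫_0^π sin(nx)cos(n'x) dx = ½∫_0^π [sin((n+n')x) + sin((n−n')x)] dx, which is 0 when n+n' is even and 2n/(n²−n'²) when n+n' is odd (it need not vanish on (0, π)). For the constant mode: ∫_0^π 1 dx = π, ∫_0^π cos(nx) dx = 0, ∫_0^π sin(nx) dx = (1−(−1)^n)/n.
  u² squared terms: (1)²·∫1 dx = 1·π = π;  (-3)²·∫sin(3x)² dx = 9·π/2 = 9*π/2.
  u² cross terms: 2·(1)·(-3)·∫1·sin(3x) dx = -6·(2/3) = -4.
  So ∫_0^π u² dx = π + 9*π/2 − 4 = -4 + 11*π/2.
  (u')² squared terms: (-9)²·∫cos(3x)² dx = 81·π/2 = 81*π/2.
  So ∫_0^π (u')² dx = 81*π/2.
||u||_{H^1}^2 = (-4 + 11*π/2) + (81*π/2) = -4 + 46*π.


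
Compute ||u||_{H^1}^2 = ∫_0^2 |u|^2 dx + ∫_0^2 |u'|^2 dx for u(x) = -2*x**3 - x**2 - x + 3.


||u||_{H^1}^2 = 16784/35

The H^1 norm (squared) on an interval (0, L) is
  ||u||_{H^1}^2 = ∫_0^L u(x)^2 dx + ∫_0^L u'(x)^2 dx.
Compute u'(x) = -6*x**2 - 2*x - 1.
Then u(x)^2 = 4*x**6 + 4*x**5 + 5*x**4 - 10*x**3 - 5*x**2 - 6*x + 9 and u'(x)^2 = 36*x**4 + 24*x**3 + 16*x**2 + 4*x + 1.
Integrate each monomial from 0 to 2 using ∫_0^2 c·x^n dx = c·2^(n+1)/(n+1):
  ∫_0^2 u(x)^2 dx = ∫_0^2 (4*x^6 + 4*x^5 + 5*x^4 - 10*x^3 - 5*x^2 - 6*x + 9) dx. Term by term:
    ∫_0^2 4*x^6 dx = 512/7;  ∫_0^2 4*x^5 dx = 128/3;  ∫_0^2 5*x^4 dx = 32;
    ∫_0^2 -10*x^3 dx = -40;  ∫_0^2 -5*x^2 dx = -40/3;  ∫_0^2 -6*x dx = -12;
    ∫_0^2 9 dx = 18.
  Sum: 512/7 + 128/3 + 32 − 40 − 40/3 − 12 + 18 = 2110/21.
  ∫_0^2 u'(x)^2 dx = ∫_0^2 (36*x^4 + 24*x^3 + 16*x^2 + 4*x + 1) dx. Term by term:
    ∫_0^2 36*x^4 dx = 1152/5;  ∫_0^2 24*x^3 dx = 96;  ∫_0^2 16*x^2 dx = 128/3;
    ∫_0^2 4*x dx = 8;  ∫_0^2 1 dx = 2.
  Sum: 1152/5 + 96 + 128/3 + 8 + 2 = 5686/15.
Adding: ||u||_{H^1}^2 = 2110/21 + 5686/15 = 16784/35.


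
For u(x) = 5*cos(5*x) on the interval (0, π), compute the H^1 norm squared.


||u||_{H^1(0,π)}^2 = 325*π

u'(x) = -25*sin(5*x).
Expand u² and (u')² and integrate term by term on (0, π), using: for integers n ≥ 1, ∫_0^π sin²(nx) dx = ∫_0^π cos²(nx) dx = π/2; for n ≠ n', ∫_0^π sin(nx)sin(n'x) dx = ∫_0^π cos(nx)cos(n'x) dx = 0; and by product-to-sum, ∫_0^π sin(nx)cos(n'x) dx = ½∫_0^π [sin((n+n')x) + sin((n−n')x)] dx, which is 0 when n+n' is even and 2n/(n²−n'²) when n+n' is odd (it need not vanish on (0, π)).
  u² squared terms: (5)²·∫cos(5x)² dx = 25·π/2 = 25*π/2.
  So ∫_0^π u² dx = 25*π/2.
  (u')² squared terms: (-25)²·∫sin(5x)² dx = 625·π/2 = 625*π/2.
  So ∫_0^π (u')² dx = 625*π/2.
||u||_{H^1}^2 = (25*π/2) + (625*π/2) = 325*π.


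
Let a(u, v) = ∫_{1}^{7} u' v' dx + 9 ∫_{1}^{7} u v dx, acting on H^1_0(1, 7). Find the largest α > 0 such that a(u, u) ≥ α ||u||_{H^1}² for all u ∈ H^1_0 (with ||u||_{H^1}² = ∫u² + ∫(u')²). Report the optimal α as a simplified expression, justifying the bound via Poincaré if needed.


α = 1

Coercivity of a(·,·) on H^1_0(1, 7) means a(u, u) ≥ α ||u||_{H^1}² for every u ∈ H^1_0.
The interval has length L = 6, and Poincaré/coercivity depend only on L. Here a(u, u) = ∫(u')² + (9)·∫u².
Here c = 9 ≥ 1, so a(u,u) = ∫(u')² + c∫u² ≥ ∫(u')² + ∫u² = ||u||_{H^1}², i.e. α = 1 works. No larger α is possible: a(u,u) ≥ α||u||_{H^1}² means (1−α)∫(u')² ≥ (α−c)∫u², and for the modes u_n = sin(nπ(x−x₀)/L) (x₀ the left endpoint) one has ∫u_n²/∫(u_n')² = (L/(nπ))² → 0, so a(u_n,u_n)/||u_n||_{H^1}² → 1. Hence the optimal constant is α = 1.
Therefore α = 1.


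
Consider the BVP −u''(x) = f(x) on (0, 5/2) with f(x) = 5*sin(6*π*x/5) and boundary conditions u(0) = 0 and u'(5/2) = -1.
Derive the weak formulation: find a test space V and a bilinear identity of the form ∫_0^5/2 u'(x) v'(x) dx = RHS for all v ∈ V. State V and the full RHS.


V = {v ∈ H^1(0, 5/2) : v(0) = 0} (test functions vanish at x = 0 where u is specified); weak form: ∫_0^5/2 u'v' dx = ∫_0^5/2 (5*sin(6*π*x/5)) v dx − v(5/2) for all v ∈ V.

Multiply both sides by a test function v and integrate from 0 to 5/2:
  ∫_0^5/2 −u''(x) v(x) dx = ∫_0^5/2 f(x) v(x) dx.
Integrate the LHS by parts once:
  ∫_0^5/2 −u'' v dx = −[u'(x) v(x)]_0^5/2 + ∫_0^5/2 u'(x) v'(x) dx.
Thus ∫_0^5/2 u'(x) v'(x) dx = ∫_0^5/2 f(x) v(x) dx + [u'(x) v(x)]_0^5/2.
Choose V so that boundary terms are either known or forced to vanish.
Mixed BC: u(0) = 0 (Dirichlet) and u'(5/2) = -1 (Neumann). Define V = {v ∈ H^1(0, 5/2) : v(0) = 0}. Then [u' v]_0^5/2 = u'(5/2)·v(5/2) − u'(0)·0 = − v(5/2).
Weak formulation: find u (satisfying any essential BC) such that ∫_0^5/2 u'(x) v'(x) dx = ∫_0^5/2 f v dx − v(5/2) for all v ∈ V (Dirichlet at 0 absorbed into V; Neumann datum at x = 5/2 contributes the boundary term).
Substituting f(x) = 5*sin(6*π*x/5), the right-hand side is ∫_0^5/2 (5*sin(6*π*x/5)) v dx − v(5/2).


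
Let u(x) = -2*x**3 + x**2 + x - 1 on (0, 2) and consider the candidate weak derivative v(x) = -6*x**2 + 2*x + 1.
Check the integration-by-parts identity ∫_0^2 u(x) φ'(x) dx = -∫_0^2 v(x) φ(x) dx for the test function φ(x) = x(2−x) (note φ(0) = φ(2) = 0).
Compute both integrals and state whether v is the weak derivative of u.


LHS = 28/5, RHS = 28/5. Yes, v = u' weakly.

u(x) = -2*x**3 + x**2 + x - 1, classical derivative u'(x) = -6*x**2 + 2*x + 1.
φ(x) = x(2−x), so φ'(x) = 2 - 2*x.
Note φ(0) = φ(2) = 0, so the boundary term u·φ vanishes.
LHS = ∫_0^2 u(x) φ'(x) dx = ∫_0^2 (4*x^4 - 6*x^3 + 4*x - 2) dx. Term by term:
  ∫_0^2 4*x^4 dx = 128/5;  ∫_0^2 -6*x^3 dx = -24;  ∫_0^2 4*x dx = 8;
  ∫_0^2 -2 dx = -4.
Sum: 128/5 − 24 + 8 − 4 = 28/5.
So LHS = 28/5.
∫_0^2 v(x) φ(x) dx = ∫_0^2 (6*x^4 - 14*x^3 + 3*x^2 + 2*x) dx. Term by term:
  ∫_0^2 6*x^4 dx = 192/5;  ∫_0^2 -14*x^3 dx = -56;  ∫_0^2 3*x^2 dx = 8;
  ∫_0^2 2*x dx = 4.
Sum: 192/5 − 56 + 8 + 4 = -28/5.
So RHS = -∫_0^2 v(x) φ(x) dx = 28/5.
LHS = RHS, so the identity holds for this test φ.
Moreover u is smooth here and v(x) = u'(x) = -6*x**2 + 2*x + 1 pointwise, so the identity holds for every test function. Hence v is the weak derivative of u.
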